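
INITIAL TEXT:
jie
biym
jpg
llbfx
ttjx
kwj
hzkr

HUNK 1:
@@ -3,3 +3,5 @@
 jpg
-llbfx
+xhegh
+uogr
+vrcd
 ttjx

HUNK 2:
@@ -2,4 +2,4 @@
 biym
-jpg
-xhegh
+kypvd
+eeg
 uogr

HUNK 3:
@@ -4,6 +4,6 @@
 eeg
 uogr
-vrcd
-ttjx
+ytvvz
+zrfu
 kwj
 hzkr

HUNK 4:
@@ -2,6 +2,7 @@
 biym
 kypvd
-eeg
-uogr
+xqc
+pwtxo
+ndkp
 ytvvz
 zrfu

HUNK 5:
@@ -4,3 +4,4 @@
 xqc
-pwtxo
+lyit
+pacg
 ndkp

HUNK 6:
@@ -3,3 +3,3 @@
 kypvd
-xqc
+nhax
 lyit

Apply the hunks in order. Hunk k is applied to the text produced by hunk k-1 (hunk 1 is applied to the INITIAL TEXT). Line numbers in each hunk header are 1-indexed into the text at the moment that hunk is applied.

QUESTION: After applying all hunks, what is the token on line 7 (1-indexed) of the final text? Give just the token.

Hunk 1: at line 3 remove [llbfx] add [xhegh,uogr,vrcd] -> 9 lines: jie biym jpg xhegh uogr vrcd ttjx kwj hzkr
Hunk 2: at line 2 remove [jpg,xhegh] add [kypvd,eeg] -> 9 lines: jie biym kypvd eeg uogr vrcd ttjx kwj hzkr
Hunk 3: at line 4 remove [vrcd,ttjx] add [ytvvz,zrfu] -> 9 lines: jie biym kypvd eeg uogr ytvvz zrfu kwj hzkr
Hunk 4: at line 2 remove [eeg,uogr] add [xqc,pwtxo,ndkp] -> 10 lines: jie biym kypvd xqc pwtxo ndkp ytvvz zrfu kwj hzkr
Hunk 5: at line 4 remove [pwtxo] add [lyit,pacg] -> 11 lines: jie biym kypvd xqc lyit pacg ndkp ytvvz zrfu kwj hzkr
Hunk 6: at line 3 remove [xqc] add [nhax] -> 11 lines: jie biym kypvd nhax lyit pacg ndkp ytvvz zrfu kwj hzkr
Final line 7: ndkp

Answer: ndkp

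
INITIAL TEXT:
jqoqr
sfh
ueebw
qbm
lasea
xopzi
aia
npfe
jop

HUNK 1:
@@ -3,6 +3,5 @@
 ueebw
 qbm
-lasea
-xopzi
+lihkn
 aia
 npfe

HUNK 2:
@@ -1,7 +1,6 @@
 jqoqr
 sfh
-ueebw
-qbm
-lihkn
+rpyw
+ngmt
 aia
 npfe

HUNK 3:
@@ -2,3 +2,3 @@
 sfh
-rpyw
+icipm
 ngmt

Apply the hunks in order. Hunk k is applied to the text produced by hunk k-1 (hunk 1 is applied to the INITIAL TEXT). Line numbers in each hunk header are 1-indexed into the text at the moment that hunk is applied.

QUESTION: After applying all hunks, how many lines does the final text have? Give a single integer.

Answer: 7

Derivation:
Hunk 1: at line 3 remove [lasea,xopzi] add [lihkn] -> 8 lines: jqoqr sfh ueebw qbm lihkn aia npfe jop
Hunk 2: at line 1 remove [ueebw,qbm,lihkn] add [rpyw,ngmt] -> 7 lines: jqoqr sfh rpyw ngmt aia npfe jop
Hunk 3: at line 2 remove [rpyw] add [icipm] -> 7 lines: jqoqr sfh icipm ngmt aia npfe jop
Final line count: 7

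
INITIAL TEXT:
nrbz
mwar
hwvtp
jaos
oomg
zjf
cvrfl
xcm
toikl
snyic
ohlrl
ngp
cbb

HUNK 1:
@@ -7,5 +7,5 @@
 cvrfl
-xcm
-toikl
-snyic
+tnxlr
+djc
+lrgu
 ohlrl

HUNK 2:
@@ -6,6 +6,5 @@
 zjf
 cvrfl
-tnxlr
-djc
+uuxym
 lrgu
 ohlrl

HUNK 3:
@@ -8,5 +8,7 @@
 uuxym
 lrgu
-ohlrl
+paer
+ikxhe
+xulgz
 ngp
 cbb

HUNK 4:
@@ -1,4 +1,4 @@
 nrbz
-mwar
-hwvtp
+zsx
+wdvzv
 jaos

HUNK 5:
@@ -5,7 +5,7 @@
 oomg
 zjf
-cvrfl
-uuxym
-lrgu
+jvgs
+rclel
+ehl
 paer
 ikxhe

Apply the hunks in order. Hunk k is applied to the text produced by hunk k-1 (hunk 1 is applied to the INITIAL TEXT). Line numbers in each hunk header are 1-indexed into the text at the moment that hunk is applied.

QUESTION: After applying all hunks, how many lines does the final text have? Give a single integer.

Answer: 14

Derivation:
Hunk 1: at line 7 remove [xcm,toikl,snyic] add [tnxlr,djc,lrgu] -> 13 lines: nrbz mwar hwvtp jaos oomg zjf cvrfl tnxlr djc lrgu ohlrl ngp cbb
Hunk 2: at line 6 remove [tnxlr,djc] add [uuxym] -> 12 lines: nrbz mwar hwvtp jaos oomg zjf cvrfl uuxym lrgu ohlrl ngp cbb
Hunk 3: at line 8 remove [ohlrl] add [paer,ikxhe,xulgz] -> 14 lines: nrbz mwar hwvtp jaos oomg zjf cvrfl uuxym lrgu paer ikxhe xulgz ngp cbb
Hunk 4: at line 1 remove [mwar,hwvtp] add [zsx,wdvzv] -> 14 lines: nrbz zsx wdvzv jaos oomg zjf cvrfl uuxym lrgu paer ikxhe xulgz ngp cbb
Hunk 5: at line 5 remove [cvrfl,uuxym,lrgu] add [jvgs,rclel,ehl] -> 14 lines: nrbz zsx wdvzv jaos oomg zjf jvgs rclel ehl paer ikxhe xulgz ngp cbb
Final line count: 14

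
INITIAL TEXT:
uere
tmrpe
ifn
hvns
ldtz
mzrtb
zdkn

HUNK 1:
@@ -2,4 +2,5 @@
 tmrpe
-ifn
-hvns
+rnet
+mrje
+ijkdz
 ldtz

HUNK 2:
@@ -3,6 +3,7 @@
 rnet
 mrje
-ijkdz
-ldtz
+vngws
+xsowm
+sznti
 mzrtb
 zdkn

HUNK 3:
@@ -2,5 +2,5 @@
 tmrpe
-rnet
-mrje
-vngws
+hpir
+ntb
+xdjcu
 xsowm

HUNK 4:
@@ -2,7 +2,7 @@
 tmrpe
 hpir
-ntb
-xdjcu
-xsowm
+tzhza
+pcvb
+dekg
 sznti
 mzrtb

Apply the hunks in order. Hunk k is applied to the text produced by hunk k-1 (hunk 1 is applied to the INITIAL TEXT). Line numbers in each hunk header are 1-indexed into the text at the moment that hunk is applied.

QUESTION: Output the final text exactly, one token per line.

Answer: uere
tmrpe
hpir
tzhza
pcvb
dekg
sznti
mzrtb
zdkn

Derivation:
Hunk 1: at line 2 remove [ifn,hvns] add [rnet,mrje,ijkdz] -> 8 lines: uere tmrpe rnet mrje ijkdz ldtz mzrtb zdkn
Hunk 2: at line 3 remove [ijkdz,ldtz] add [vngws,xsowm,sznti] -> 9 lines: uere tmrpe rnet mrje vngws xsowm sznti mzrtb zdkn
Hunk 3: at line 2 remove [rnet,mrje,vngws] add [hpir,ntb,xdjcu] -> 9 lines: uere tmrpe hpir ntb xdjcu xsowm sznti mzrtb zdkn
Hunk 4: at line 2 remove [ntb,xdjcu,xsowm] add [tzhza,pcvb,dekg] -> 9 lines: uere tmrpe hpir tzhza pcvb dekg sznti mzrtb zdkn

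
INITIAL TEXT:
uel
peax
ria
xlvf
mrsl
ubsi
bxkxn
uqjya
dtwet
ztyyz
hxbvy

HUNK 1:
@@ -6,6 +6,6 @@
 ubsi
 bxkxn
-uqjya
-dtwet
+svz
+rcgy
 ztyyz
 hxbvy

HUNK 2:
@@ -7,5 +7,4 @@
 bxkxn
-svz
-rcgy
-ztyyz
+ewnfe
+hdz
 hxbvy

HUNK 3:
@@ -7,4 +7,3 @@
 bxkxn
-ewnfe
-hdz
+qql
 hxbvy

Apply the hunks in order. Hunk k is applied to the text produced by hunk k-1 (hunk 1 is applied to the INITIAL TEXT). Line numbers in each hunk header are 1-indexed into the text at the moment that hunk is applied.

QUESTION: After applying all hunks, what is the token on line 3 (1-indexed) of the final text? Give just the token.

Answer: ria

Derivation:
Hunk 1: at line 6 remove [uqjya,dtwet] add [svz,rcgy] -> 11 lines: uel peax ria xlvf mrsl ubsi bxkxn svz rcgy ztyyz hxbvy
Hunk 2: at line 7 remove [svz,rcgy,ztyyz] add [ewnfe,hdz] -> 10 lines: uel peax ria xlvf mrsl ubsi bxkxn ewnfe hdz hxbvy
Hunk 3: at line 7 remove [ewnfe,hdz] add [qql] -> 9 lines: uel peax ria xlvf mrsl ubsi bxkxn qql hxbvy
Final line 3: ria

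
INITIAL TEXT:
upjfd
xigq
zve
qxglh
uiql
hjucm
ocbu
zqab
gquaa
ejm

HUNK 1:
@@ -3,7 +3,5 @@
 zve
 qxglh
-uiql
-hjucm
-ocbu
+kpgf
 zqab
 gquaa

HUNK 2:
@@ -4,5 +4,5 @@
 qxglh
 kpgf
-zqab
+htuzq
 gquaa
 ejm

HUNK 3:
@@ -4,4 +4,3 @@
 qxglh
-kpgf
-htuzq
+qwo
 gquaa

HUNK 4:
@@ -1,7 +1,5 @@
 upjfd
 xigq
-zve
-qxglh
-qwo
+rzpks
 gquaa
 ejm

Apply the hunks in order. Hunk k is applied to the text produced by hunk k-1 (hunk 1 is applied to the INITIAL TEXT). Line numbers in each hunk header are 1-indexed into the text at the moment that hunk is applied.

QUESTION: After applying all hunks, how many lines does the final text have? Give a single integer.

Hunk 1: at line 3 remove [uiql,hjucm,ocbu] add [kpgf] -> 8 lines: upjfd xigq zve qxglh kpgf zqab gquaa ejm
Hunk 2: at line 4 remove [zqab] add [htuzq] -> 8 lines: upjfd xigq zve qxglh kpgf htuzq gquaa ejm
Hunk 3: at line 4 remove [kpgf,htuzq] add [qwo] -> 7 lines: upjfd xigq zve qxglh qwo gquaa ejm
Hunk 4: at line 1 remove [zve,qxglh,qwo] add [rzpks] -> 5 lines: upjfd xigq rzpks gquaa ejm
Final line count: 5

Answer: 5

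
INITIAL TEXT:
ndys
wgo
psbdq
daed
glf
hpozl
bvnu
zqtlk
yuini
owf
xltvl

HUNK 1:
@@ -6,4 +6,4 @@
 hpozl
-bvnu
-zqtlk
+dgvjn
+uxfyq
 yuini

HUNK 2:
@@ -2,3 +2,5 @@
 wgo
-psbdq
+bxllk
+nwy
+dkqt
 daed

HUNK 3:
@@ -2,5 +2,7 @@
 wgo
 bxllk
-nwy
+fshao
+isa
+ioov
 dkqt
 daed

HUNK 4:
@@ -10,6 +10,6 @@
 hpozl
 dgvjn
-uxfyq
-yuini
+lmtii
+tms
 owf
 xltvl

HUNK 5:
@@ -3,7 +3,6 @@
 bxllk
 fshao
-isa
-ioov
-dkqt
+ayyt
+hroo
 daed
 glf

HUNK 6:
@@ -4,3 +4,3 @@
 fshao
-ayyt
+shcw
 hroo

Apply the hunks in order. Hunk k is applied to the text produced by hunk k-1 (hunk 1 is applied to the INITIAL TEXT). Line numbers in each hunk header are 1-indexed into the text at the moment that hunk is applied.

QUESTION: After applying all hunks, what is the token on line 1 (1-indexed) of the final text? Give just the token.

Hunk 1: at line 6 remove [bvnu,zqtlk] add [dgvjn,uxfyq] -> 11 lines: ndys wgo psbdq daed glf hpozl dgvjn uxfyq yuini owf xltvl
Hunk 2: at line 2 remove [psbdq] add [bxllk,nwy,dkqt] -> 13 lines: ndys wgo bxllk nwy dkqt daed glf hpozl dgvjn uxfyq yuini owf xltvl
Hunk 3: at line 2 remove [nwy] add [fshao,isa,ioov] -> 15 lines: ndys wgo bxllk fshao isa ioov dkqt daed glf hpozl dgvjn uxfyq yuini owf xltvl
Hunk 4: at line 10 remove [uxfyq,yuini] add [lmtii,tms] -> 15 lines: ndys wgo bxllk fshao isa ioov dkqt daed glf hpozl dgvjn lmtii tms owf xltvl
Hunk 5: at line 3 remove [isa,ioov,dkqt] add [ayyt,hroo] -> 14 lines: ndys wgo bxllk fshao ayyt hroo daed glf hpozl dgvjn lmtii tms owf xltvl
Hunk 6: at line 4 remove [ayyt] add [shcw] -> 14 lines: ndys wgo bxllk fshao shcw hroo daed glf hpozl dgvjn lmtii tms owf xltvl
Final line 1: ndys

Answer: ndys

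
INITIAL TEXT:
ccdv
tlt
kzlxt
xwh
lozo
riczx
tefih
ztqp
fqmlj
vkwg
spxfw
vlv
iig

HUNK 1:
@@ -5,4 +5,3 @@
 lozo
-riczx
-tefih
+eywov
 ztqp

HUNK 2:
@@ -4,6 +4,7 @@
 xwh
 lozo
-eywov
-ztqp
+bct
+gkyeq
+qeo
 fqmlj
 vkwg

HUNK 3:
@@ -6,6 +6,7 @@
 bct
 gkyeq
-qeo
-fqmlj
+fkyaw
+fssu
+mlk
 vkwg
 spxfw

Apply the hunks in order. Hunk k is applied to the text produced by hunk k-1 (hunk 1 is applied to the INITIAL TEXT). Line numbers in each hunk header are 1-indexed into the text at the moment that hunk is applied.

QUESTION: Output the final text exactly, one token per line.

Answer: ccdv
tlt
kzlxt
xwh
lozo
bct
gkyeq
fkyaw
fssu
mlk
vkwg
spxfw
vlv
iig

Derivation:
Hunk 1: at line 5 remove [riczx,tefih] add [eywov] -> 12 lines: ccdv tlt kzlxt xwh lozo eywov ztqp fqmlj vkwg spxfw vlv iig
Hunk 2: at line 4 remove [eywov,ztqp] add [bct,gkyeq,qeo] -> 13 lines: ccdv tlt kzlxt xwh lozo bct gkyeq qeo fqmlj vkwg spxfw vlv iig
Hunk 3: at line 6 remove [qeo,fqmlj] add [fkyaw,fssu,mlk] -> 14 lines: ccdv tlt kzlxt xwh lozo bct gkyeq fkyaw fssu mlk vkwg spxfw vlv iig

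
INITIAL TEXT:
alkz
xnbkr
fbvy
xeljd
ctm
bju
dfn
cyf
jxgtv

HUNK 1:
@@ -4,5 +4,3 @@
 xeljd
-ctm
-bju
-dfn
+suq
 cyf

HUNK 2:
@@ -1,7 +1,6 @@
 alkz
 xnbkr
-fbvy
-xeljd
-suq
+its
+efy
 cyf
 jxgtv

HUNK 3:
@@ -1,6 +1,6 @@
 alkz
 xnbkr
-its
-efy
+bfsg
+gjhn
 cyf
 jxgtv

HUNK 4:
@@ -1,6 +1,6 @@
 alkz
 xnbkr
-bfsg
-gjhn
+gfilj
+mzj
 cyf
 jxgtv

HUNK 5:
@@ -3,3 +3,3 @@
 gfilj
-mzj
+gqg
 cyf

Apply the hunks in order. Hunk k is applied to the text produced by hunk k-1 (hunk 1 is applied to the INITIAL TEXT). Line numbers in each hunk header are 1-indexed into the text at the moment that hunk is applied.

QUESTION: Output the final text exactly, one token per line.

Hunk 1: at line 4 remove [ctm,bju,dfn] add [suq] -> 7 lines: alkz xnbkr fbvy xeljd suq cyf jxgtv
Hunk 2: at line 1 remove [fbvy,xeljd,suq] add [its,efy] -> 6 lines: alkz xnbkr its efy cyf jxgtv
Hunk 3: at line 1 remove [its,efy] add [bfsg,gjhn] -> 6 lines: alkz xnbkr bfsg gjhn cyf jxgtv
Hunk 4: at line 1 remove [bfsg,gjhn] add [gfilj,mzj] -> 6 lines: alkz xnbkr gfilj mzj cyf jxgtv
Hunk 5: at line 3 remove [mzj] add [gqg] -> 6 lines: alkz xnbkr gfilj gqg cyf jxgtv

Answer: alkz
xnbkr
gfilj
gqg
cyf
jxgtv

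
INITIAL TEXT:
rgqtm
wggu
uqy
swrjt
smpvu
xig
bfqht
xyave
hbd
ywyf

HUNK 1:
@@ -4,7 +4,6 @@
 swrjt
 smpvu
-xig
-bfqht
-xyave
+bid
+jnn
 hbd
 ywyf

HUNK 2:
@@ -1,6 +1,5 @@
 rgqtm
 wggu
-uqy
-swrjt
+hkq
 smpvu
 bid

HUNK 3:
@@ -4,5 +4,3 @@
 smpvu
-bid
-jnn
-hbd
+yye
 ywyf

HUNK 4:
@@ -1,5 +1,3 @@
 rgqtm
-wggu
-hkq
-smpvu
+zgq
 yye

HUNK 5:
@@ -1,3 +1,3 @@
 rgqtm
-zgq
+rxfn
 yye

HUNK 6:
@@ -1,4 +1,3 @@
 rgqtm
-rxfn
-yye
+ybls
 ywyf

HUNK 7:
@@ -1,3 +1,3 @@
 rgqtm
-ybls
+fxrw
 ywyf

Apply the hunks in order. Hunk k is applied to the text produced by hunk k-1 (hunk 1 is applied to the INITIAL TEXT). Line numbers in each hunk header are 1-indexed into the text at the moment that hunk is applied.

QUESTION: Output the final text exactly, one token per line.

Answer: rgqtm
fxrw
ywyf

Derivation:
Hunk 1: at line 4 remove [xig,bfqht,xyave] add [bid,jnn] -> 9 lines: rgqtm wggu uqy swrjt smpvu bid jnn hbd ywyf
Hunk 2: at line 1 remove [uqy,swrjt] add [hkq] -> 8 lines: rgqtm wggu hkq smpvu bid jnn hbd ywyf
Hunk 3: at line 4 remove [bid,jnn,hbd] add [yye] -> 6 lines: rgqtm wggu hkq smpvu yye ywyf
Hunk 4: at line 1 remove [wggu,hkq,smpvu] add [zgq] -> 4 lines: rgqtm zgq yye ywyf
Hunk 5: at line 1 remove [zgq] add [rxfn] -> 4 lines: rgqtm rxfn yye ywyf
Hunk 6: at line 1 remove [rxfn,yye] add [ybls] -> 3 lines: rgqtm ybls ywyf
Hunk 7: at line 1 remove [ybls] add [fxrw] -> 3 lines: rgqtm fxrw ywyf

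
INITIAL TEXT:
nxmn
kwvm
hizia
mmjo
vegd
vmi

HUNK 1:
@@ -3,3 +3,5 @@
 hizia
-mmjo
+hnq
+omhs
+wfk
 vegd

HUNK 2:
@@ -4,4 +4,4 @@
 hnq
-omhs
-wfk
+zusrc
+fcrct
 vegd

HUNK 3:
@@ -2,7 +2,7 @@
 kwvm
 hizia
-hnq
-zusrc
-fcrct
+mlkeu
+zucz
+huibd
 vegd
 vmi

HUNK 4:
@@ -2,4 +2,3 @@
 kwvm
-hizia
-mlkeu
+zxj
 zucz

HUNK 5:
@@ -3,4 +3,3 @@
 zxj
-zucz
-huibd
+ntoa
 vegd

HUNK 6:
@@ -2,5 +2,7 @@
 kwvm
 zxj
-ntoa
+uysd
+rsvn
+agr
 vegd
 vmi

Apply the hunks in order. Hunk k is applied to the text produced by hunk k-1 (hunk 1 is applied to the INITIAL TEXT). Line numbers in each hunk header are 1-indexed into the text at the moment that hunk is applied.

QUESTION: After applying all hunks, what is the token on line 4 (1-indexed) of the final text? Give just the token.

Hunk 1: at line 3 remove [mmjo] add [hnq,omhs,wfk] -> 8 lines: nxmn kwvm hizia hnq omhs wfk vegd vmi
Hunk 2: at line 4 remove [omhs,wfk] add [zusrc,fcrct] -> 8 lines: nxmn kwvm hizia hnq zusrc fcrct vegd vmi
Hunk 3: at line 2 remove [hnq,zusrc,fcrct] add [mlkeu,zucz,huibd] -> 8 lines: nxmn kwvm hizia mlkeu zucz huibd vegd vmi
Hunk 4: at line 2 remove [hizia,mlkeu] add [zxj] -> 7 lines: nxmn kwvm zxj zucz huibd vegd vmi
Hunk 5: at line 3 remove [zucz,huibd] add [ntoa] -> 6 lines: nxmn kwvm zxj ntoa vegd vmi
Hunk 6: at line 2 remove [ntoa] add [uysd,rsvn,agr] -> 8 lines: nxmn kwvm zxj uysd rsvn agr vegd vmi
Final line 4: uysd

Answer: uysd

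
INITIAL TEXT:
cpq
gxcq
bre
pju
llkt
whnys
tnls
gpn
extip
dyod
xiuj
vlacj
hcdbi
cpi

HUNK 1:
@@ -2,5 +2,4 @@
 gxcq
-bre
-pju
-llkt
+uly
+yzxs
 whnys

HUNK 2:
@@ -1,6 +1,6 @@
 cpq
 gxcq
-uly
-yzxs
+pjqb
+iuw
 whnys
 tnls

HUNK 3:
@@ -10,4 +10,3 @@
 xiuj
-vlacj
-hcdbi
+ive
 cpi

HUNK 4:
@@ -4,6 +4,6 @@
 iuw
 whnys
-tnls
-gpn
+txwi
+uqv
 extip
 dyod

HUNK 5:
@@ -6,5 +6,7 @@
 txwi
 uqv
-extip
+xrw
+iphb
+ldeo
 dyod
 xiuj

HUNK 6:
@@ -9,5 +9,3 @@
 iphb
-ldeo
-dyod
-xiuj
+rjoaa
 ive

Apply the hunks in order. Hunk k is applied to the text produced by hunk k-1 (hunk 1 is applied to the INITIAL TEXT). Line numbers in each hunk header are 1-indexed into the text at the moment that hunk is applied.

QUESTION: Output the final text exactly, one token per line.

Hunk 1: at line 2 remove [bre,pju,llkt] add [uly,yzxs] -> 13 lines: cpq gxcq uly yzxs whnys tnls gpn extip dyod xiuj vlacj hcdbi cpi
Hunk 2: at line 1 remove [uly,yzxs] add [pjqb,iuw] -> 13 lines: cpq gxcq pjqb iuw whnys tnls gpn extip dyod xiuj vlacj hcdbi cpi
Hunk 3: at line 10 remove [vlacj,hcdbi] add [ive] -> 12 lines: cpq gxcq pjqb iuw whnys tnls gpn extip dyod xiuj ive cpi
Hunk 4: at line 4 remove [tnls,gpn] add [txwi,uqv] -> 12 lines: cpq gxcq pjqb iuw whnys txwi uqv extip dyod xiuj ive cpi
Hunk 5: at line 6 remove [extip] add [xrw,iphb,ldeo] -> 14 lines: cpq gxcq pjqb iuw whnys txwi uqv xrw iphb ldeo dyod xiuj ive cpi
Hunk 6: at line 9 remove [ldeo,dyod,xiuj] add [rjoaa] -> 12 lines: cpq gxcq pjqb iuw whnys txwi uqv xrw iphb rjoaa ive cpi

Answer: cpq
gxcq
pjqb
iuw
whnys
txwi
uqv
xrw
iphb
rjoaa
ive
cpi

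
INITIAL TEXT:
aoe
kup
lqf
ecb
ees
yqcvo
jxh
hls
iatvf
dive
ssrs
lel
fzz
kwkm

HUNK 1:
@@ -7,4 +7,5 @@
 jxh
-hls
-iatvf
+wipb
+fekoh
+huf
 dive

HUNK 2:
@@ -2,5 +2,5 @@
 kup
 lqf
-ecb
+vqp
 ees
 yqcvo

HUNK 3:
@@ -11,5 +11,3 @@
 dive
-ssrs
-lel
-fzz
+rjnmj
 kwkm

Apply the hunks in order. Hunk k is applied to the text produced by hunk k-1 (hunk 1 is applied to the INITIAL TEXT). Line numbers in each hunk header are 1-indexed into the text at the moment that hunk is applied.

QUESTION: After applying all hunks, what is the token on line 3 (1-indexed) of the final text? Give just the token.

Hunk 1: at line 7 remove [hls,iatvf] add [wipb,fekoh,huf] -> 15 lines: aoe kup lqf ecb ees yqcvo jxh wipb fekoh huf dive ssrs lel fzz kwkm
Hunk 2: at line 2 remove [ecb] add [vqp] -> 15 lines: aoe kup lqf vqp ees yqcvo jxh wipb fekoh huf dive ssrs lel fzz kwkm
Hunk 3: at line 11 remove [ssrs,lel,fzz] add [rjnmj] -> 13 lines: aoe kup lqf vqp ees yqcvo jxh wipb fekoh huf dive rjnmj kwkm
Final line 3: lqf

Answer: lqf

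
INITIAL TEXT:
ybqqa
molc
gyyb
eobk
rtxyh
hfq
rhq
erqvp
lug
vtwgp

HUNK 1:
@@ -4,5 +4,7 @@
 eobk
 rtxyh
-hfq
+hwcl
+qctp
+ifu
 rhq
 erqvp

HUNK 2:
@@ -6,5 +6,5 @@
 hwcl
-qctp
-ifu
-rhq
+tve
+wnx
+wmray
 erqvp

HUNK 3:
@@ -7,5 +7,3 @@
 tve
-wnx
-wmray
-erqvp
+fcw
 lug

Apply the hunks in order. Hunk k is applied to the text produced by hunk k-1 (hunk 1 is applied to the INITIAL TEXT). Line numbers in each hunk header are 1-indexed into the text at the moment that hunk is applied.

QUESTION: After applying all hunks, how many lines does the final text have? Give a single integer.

Hunk 1: at line 4 remove [hfq] add [hwcl,qctp,ifu] -> 12 lines: ybqqa molc gyyb eobk rtxyh hwcl qctp ifu rhq erqvp lug vtwgp
Hunk 2: at line 6 remove [qctp,ifu,rhq] add [tve,wnx,wmray] -> 12 lines: ybqqa molc gyyb eobk rtxyh hwcl tve wnx wmray erqvp lug vtwgp
Hunk 3: at line 7 remove [wnx,wmray,erqvp] add [fcw] -> 10 lines: ybqqa molc gyyb eobk rtxyh hwcl tve fcw lug vtwgp
Final line count: 10

Answer: 10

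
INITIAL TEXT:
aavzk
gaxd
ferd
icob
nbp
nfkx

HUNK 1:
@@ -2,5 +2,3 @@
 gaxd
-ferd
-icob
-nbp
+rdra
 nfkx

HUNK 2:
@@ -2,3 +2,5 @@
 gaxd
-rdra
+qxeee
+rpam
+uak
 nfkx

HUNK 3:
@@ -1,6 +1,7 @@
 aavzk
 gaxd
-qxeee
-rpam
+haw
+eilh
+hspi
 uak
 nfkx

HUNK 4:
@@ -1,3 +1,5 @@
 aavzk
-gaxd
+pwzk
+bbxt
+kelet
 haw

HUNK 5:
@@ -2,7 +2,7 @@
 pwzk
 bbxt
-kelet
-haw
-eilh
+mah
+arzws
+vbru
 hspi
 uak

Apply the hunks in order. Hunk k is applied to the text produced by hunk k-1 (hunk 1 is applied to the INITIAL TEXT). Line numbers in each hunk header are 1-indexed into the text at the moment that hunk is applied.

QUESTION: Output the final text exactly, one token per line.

Hunk 1: at line 2 remove [ferd,icob,nbp] add [rdra] -> 4 lines: aavzk gaxd rdra nfkx
Hunk 2: at line 2 remove [rdra] add [qxeee,rpam,uak] -> 6 lines: aavzk gaxd qxeee rpam uak nfkx
Hunk 3: at line 1 remove [qxeee,rpam] add [haw,eilh,hspi] -> 7 lines: aavzk gaxd haw eilh hspi uak nfkx
Hunk 4: at line 1 remove [gaxd] add [pwzk,bbxt,kelet] -> 9 lines: aavzk pwzk bbxt kelet haw eilh hspi uak nfkx
Hunk 5: at line 2 remove [kelet,haw,eilh] add [mah,arzws,vbru] -> 9 lines: aavzk pwzk bbxt mah arzws vbru hspi uak nfkx

Answer: aavzk
pwzk
bbxt
mah
arzws
vbru
hspi
uak
nfkx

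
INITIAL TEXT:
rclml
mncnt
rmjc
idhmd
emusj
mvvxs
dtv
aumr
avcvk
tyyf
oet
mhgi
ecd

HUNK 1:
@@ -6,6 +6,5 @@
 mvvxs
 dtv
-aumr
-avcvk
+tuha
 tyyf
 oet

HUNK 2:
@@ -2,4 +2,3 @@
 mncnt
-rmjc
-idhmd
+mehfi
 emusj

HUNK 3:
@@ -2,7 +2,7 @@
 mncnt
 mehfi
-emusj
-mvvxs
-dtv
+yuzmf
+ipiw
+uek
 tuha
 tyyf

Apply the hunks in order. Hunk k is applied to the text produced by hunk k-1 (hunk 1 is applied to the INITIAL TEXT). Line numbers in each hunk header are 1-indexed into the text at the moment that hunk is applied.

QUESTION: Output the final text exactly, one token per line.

Hunk 1: at line 6 remove [aumr,avcvk] add [tuha] -> 12 lines: rclml mncnt rmjc idhmd emusj mvvxs dtv tuha tyyf oet mhgi ecd
Hunk 2: at line 2 remove [rmjc,idhmd] add [mehfi] -> 11 lines: rclml mncnt mehfi emusj mvvxs dtv tuha tyyf oet mhgi ecd
Hunk 3: at line 2 remove [emusj,mvvxs,dtv] add [yuzmf,ipiw,uek] -> 11 lines: rclml mncnt mehfi yuzmf ipiw uek tuha tyyf oet mhgi ecd

Answer: rclml
mncnt
mehfi
yuzmf
ipiw
uek
tuha
tyyf
oet
mhgi
ecd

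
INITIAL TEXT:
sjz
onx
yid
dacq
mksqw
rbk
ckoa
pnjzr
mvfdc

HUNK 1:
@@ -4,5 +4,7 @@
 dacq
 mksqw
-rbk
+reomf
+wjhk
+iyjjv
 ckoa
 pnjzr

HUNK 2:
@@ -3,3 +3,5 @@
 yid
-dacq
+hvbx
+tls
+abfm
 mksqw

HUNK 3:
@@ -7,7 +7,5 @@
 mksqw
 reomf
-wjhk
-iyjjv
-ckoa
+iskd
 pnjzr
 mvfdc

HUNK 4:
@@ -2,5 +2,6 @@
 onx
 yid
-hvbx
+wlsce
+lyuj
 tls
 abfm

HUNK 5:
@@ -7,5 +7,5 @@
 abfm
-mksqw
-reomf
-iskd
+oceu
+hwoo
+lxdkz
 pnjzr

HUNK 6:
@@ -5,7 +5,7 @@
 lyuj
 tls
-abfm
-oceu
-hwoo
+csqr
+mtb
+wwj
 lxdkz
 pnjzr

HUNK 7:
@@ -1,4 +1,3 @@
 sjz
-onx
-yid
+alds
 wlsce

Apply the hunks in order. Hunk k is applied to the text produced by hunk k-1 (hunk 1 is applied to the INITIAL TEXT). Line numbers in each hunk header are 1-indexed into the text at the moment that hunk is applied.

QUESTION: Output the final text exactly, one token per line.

Hunk 1: at line 4 remove [rbk] add [reomf,wjhk,iyjjv] -> 11 lines: sjz onx yid dacq mksqw reomf wjhk iyjjv ckoa pnjzr mvfdc
Hunk 2: at line 3 remove [dacq] add [hvbx,tls,abfm] -> 13 lines: sjz onx yid hvbx tls abfm mksqw reomf wjhk iyjjv ckoa pnjzr mvfdc
Hunk 3: at line 7 remove [wjhk,iyjjv,ckoa] add [iskd] -> 11 lines: sjz onx yid hvbx tls abfm mksqw reomf iskd pnjzr mvfdc
Hunk 4: at line 2 remove [hvbx] add [wlsce,lyuj] -> 12 lines: sjz onx yid wlsce lyuj tls abfm mksqw reomf iskd pnjzr mvfdc
Hunk 5: at line 7 remove [mksqw,reomf,iskd] add [oceu,hwoo,lxdkz] -> 12 lines: sjz onx yid wlsce lyuj tls abfm oceu hwoo lxdkz pnjzr mvfdc
Hunk 6: at line 5 remove [abfm,oceu,hwoo] add [csqr,mtb,wwj] -> 12 lines: sjz onx yid wlsce lyuj tls csqr mtb wwj lxdkz pnjzr mvfdc
Hunk 7: at line 1 remove [onx,yid] add [alds] -> 11 lines: sjz alds wlsce lyuj tls csqr mtb wwj lxdkz pnjzr mvfdc

Answer: sjz
alds
wlsce
lyuj
tls
csqr
mtb
wwj
lxdkz
pnjzr
mvfdc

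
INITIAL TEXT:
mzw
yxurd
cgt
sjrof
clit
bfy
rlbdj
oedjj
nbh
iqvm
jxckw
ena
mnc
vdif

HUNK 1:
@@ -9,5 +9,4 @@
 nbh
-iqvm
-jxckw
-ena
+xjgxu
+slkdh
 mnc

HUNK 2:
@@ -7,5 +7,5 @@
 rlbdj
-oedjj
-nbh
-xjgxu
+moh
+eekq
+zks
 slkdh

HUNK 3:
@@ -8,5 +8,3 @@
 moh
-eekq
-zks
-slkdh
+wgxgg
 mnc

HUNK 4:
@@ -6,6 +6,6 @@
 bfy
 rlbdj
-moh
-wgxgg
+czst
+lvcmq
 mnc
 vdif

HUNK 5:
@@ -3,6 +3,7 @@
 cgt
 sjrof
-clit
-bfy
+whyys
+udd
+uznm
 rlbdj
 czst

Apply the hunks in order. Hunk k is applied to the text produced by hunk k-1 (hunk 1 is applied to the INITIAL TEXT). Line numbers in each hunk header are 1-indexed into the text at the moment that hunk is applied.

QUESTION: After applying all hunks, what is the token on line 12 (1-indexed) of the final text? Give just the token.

Answer: vdif

Derivation:
Hunk 1: at line 9 remove [iqvm,jxckw,ena] add [xjgxu,slkdh] -> 13 lines: mzw yxurd cgt sjrof clit bfy rlbdj oedjj nbh xjgxu slkdh mnc vdif
Hunk 2: at line 7 remove [oedjj,nbh,xjgxu] add [moh,eekq,zks] -> 13 lines: mzw yxurd cgt sjrof clit bfy rlbdj moh eekq zks slkdh mnc vdif
Hunk 3: at line 8 remove [eekq,zks,slkdh] add [wgxgg] -> 11 lines: mzw yxurd cgt sjrof clit bfy rlbdj moh wgxgg mnc vdif
Hunk 4: at line 6 remove [moh,wgxgg] add [czst,lvcmq] -> 11 lines: mzw yxurd cgt sjrof clit bfy rlbdj czst lvcmq mnc vdif
Hunk 5: at line 3 remove [clit,bfy] add [whyys,udd,uznm] -> 12 lines: mzw yxurd cgt sjrof whyys udd uznm rlbdj czst lvcmq mnc vdif
Final line 12: vdif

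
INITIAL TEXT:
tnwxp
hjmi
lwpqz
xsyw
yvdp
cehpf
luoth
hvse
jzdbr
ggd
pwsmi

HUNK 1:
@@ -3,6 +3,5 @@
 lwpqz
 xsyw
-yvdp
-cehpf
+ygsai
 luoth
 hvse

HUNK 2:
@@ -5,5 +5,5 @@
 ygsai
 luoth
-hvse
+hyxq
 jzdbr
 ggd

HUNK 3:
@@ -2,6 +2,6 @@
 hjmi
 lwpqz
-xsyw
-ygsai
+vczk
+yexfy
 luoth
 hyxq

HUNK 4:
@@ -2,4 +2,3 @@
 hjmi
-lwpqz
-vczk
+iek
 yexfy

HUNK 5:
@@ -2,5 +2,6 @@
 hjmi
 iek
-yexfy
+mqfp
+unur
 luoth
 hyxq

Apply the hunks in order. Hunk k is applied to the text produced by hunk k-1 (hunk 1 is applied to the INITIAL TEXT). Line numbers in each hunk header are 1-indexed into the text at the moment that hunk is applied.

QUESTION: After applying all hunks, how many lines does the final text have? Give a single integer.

Answer: 10

Derivation:
Hunk 1: at line 3 remove [yvdp,cehpf] add [ygsai] -> 10 lines: tnwxp hjmi lwpqz xsyw ygsai luoth hvse jzdbr ggd pwsmi
Hunk 2: at line 5 remove [hvse] add [hyxq] -> 10 lines: tnwxp hjmi lwpqz xsyw ygsai luoth hyxq jzdbr ggd pwsmi
Hunk 3: at line 2 remove [xsyw,ygsai] add [vczk,yexfy] -> 10 lines: tnwxp hjmi lwpqz vczk yexfy luoth hyxq jzdbr ggd pwsmi
Hunk 4: at line 2 remove [lwpqz,vczk] add [iek] -> 9 lines: tnwxp hjmi iek yexfy luoth hyxq jzdbr ggd pwsmi
Hunk 5: at line 2 remove [yexfy] add [mqfp,unur] -> 10 lines: tnwxp hjmi iek mqfp unur luoth hyxq jzdbr ggd pwsmi
Final line count: 10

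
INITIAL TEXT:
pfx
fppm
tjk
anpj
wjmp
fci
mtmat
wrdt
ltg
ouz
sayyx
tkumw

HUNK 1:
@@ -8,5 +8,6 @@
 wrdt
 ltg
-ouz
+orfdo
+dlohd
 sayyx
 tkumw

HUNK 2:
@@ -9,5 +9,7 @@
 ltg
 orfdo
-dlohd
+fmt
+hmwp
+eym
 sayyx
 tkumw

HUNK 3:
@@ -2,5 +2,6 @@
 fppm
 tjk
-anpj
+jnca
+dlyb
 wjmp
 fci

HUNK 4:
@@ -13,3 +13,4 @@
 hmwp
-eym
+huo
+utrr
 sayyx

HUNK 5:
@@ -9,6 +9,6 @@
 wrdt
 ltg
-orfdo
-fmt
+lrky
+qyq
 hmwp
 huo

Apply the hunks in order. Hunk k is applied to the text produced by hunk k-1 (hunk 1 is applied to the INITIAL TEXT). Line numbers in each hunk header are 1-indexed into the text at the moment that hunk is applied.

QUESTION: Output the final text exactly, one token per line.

Hunk 1: at line 8 remove [ouz] add [orfdo,dlohd] -> 13 lines: pfx fppm tjk anpj wjmp fci mtmat wrdt ltg orfdo dlohd sayyx tkumw
Hunk 2: at line 9 remove [dlohd] add [fmt,hmwp,eym] -> 15 lines: pfx fppm tjk anpj wjmp fci mtmat wrdt ltg orfdo fmt hmwp eym sayyx tkumw
Hunk 3: at line 2 remove [anpj] add [jnca,dlyb] -> 16 lines: pfx fppm tjk jnca dlyb wjmp fci mtmat wrdt ltg orfdo fmt hmwp eym sayyx tkumw
Hunk 4: at line 13 remove [eym] add [huo,utrr] -> 17 lines: pfx fppm tjk jnca dlyb wjmp fci mtmat wrdt ltg orfdo fmt hmwp huo utrr sayyx tkumw
Hunk 5: at line 9 remove [orfdo,fmt] add [lrky,qyq] -> 17 lines: pfx fppm tjk jnca dlyb wjmp fci mtmat wrdt ltg lrky qyq hmwp huo utrr sayyx tkumw

Answer: pfx
fppm
tjk
jnca
dlyb
wjmp
fci
mtmat
wrdt
ltg
lrky
qyq
hmwp
huo
utrr
sayyx
tkumw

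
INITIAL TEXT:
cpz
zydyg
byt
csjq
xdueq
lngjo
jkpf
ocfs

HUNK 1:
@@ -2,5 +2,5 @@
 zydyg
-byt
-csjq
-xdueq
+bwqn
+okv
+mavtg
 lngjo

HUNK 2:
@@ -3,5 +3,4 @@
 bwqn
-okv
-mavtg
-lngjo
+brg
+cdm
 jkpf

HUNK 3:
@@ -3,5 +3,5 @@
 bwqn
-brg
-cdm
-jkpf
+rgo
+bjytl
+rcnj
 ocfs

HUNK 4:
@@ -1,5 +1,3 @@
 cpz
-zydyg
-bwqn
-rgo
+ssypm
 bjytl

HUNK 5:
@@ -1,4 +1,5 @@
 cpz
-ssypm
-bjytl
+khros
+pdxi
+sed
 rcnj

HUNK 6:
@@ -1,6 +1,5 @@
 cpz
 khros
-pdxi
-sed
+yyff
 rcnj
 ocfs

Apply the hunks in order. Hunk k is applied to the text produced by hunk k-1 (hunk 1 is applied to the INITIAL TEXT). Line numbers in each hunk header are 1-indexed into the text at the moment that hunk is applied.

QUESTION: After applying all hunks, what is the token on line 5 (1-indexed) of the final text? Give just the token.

Hunk 1: at line 2 remove [byt,csjq,xdueq] add [bwqn,okv,mavtg] -> 8 lines: cpz zydyg bwqn okv mavtg lngjo jkpf ocfs
Hunk 2: at line 3 remove [okv,mavtg,lngjo] add [brg,cdm] -> 7 lines: cpz zydyg bwqn brg cdm jkpf ocfs
Hunk 3: at line 3 remove [brg,cdm,jkpf] add [rgo,bjytl,rcnj] -> 7 lines: cpz zydyg bwqn rgo bjytl rcnj ocfs
Hunk 4: at line 1 remove [zydyg,bwqn,rgo] add [ssypm] -> 5 lines: cpz ssypm bjytl rcnj ocfs
Hunk 5: at line 1 remove [ssypm,bjytl] add [khros,pdxi,sed] -> 6 lines: cpz khros pdxi sed rcnj ocfs
Hunk 6: at line 1 remove [pdxi,sed] add [yyff] -> 5 lines: cpz khros yyff rcnj ocfs
Final line 5: ocfs

Answer: ocfs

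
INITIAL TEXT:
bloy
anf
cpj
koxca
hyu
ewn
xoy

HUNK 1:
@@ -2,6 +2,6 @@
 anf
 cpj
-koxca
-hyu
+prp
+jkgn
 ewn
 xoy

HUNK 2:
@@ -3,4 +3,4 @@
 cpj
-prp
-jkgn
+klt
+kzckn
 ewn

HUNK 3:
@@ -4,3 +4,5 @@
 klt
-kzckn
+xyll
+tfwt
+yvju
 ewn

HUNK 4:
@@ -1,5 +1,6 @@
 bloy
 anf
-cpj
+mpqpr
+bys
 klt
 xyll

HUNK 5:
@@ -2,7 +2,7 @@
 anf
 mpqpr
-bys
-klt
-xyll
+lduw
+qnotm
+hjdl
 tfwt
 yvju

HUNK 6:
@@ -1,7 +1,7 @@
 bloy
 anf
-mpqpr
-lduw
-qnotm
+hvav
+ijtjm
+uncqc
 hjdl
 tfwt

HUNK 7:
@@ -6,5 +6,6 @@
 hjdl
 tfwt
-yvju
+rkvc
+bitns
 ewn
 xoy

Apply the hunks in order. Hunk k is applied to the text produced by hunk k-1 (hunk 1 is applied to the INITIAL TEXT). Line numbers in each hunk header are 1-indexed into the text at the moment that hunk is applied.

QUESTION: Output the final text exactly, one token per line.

Answer: bloy
anf
hvav
ijtjm
uncqc
hjdl
tfwt
rkvc
bitns
ewn
xoy

Derivation:
Hunk 1: at line 2 remove [koxca,hyu] add [prp,jkgn] -> 7 lines: bloy anf cpj prp jkgn ewn xoy
Hunk 2: at line 3 remove [prp,jkgn] add [klt,kzckn] -> 7 lines: bloy anf cpj klt kzckn ewn xoy
Hunk 3: at line 4 remove [kzckn] add [xyll,tfwt,yvju] -> 9 lines: bloy anf cpj klt xyll tfwt yvju ewn xoy
Hunk 4: at line 1 remove [cpj] add [mpqpr,bys] -> 10 lines: bloy anf mpqpr bys klt xyll tfwt yvju ewn xoy
Hunk 5: at line 2 remove [bys,klt,xyll] add [lduw,qnotm,hjdl] -> 10 lines: bloy anf mpqpr lduw qnotm hjdl tfwt yvju ewn xoy
Hunk 6: at line 1 remove [mpqpr,lduw,qnotm] add [hvav,ijtjm,uncqc] -> 10 lines: bloy anf hvav ijtjm uncqc hjdl tfwt yvju ewn xoy
Hunk 7: at line 6 remove [yvju] add [rkvc,bitns] -> 11 lines: bloy anf hvav ijtjm uncqc hjdl tfwt rkvc bitns ewn xoy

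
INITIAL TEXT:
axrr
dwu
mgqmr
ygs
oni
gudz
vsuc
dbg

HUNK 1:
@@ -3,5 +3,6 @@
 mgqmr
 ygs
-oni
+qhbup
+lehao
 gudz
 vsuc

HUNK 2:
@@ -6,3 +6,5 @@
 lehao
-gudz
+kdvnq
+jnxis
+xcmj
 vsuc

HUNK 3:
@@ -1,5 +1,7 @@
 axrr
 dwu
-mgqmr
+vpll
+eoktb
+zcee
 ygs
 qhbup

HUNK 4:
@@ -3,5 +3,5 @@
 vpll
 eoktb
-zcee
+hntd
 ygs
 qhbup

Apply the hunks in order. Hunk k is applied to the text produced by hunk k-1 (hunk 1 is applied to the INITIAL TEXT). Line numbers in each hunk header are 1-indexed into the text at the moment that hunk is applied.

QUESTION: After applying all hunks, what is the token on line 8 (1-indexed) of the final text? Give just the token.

Hunk 1: at line 3 remove [oni] add [qhbup,lehao] -> 9 lines: axrr dwu mgqmr ygs qhbup lehao gudz vsuc dbg
Hunk 2: at line 6 remove [gudz] add [kdvnq,jnxis,xcmj] -> 11 lines: axrr dwu mgqmr ygs qhbup lehao kdvnq jnxis xcmj vsuc dbg
Hunk 3: at line 1 remove [mgqmr] add [vpll,eoktb,zcee] -> 13 lines: axrr dwu vpll eoktb zcee ygs qhbup lehao kdvnq jnxis xcmj vsuc dbg
Hunk 4: at line 3 remove [zcee] add [hntd] -> 13 lines: axrr dwu vpll eoktb hntd ygs qhbup lehao kdvnq jnxis xcmj vsuc dbg
Final line 8: lehao

Answer: lehao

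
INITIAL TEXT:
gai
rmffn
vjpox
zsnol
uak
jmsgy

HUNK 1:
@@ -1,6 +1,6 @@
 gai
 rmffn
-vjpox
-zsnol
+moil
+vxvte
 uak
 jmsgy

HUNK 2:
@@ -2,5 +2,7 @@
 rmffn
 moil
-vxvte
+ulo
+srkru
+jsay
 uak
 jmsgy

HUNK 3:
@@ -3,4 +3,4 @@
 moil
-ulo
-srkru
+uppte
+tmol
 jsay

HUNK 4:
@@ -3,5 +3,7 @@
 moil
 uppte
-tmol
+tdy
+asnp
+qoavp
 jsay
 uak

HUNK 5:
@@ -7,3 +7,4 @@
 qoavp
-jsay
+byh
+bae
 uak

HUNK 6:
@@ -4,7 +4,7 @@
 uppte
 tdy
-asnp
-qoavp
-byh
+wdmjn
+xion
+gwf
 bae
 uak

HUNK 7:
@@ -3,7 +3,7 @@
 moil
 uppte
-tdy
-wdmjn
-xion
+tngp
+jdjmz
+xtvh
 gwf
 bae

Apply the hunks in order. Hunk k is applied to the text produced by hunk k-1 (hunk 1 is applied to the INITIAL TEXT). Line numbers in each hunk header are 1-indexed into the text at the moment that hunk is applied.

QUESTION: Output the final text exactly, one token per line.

Answer: gai
rmffn
moil
uppte
tngp
jdjmz
xtvh
gwf
bae
uak
jmsgy

Derivation:
Hunk 1: at line 1 remove [vjpox,zsnol] add [moil,vxvte] -> 6 lines: gai rmffn moil vxvte uak jmsgy
Hunk 2: at line 2 remove [vxvte] add [ulo,srkru,jsay] -> 8 lines: gai rmffn moil ulo srkru jsay uak jmsgy
Hunk 3: at line 3 remove [ulo,srkru] add [uppte,tmol] -> 8 lines: gai rmffn moil uppte tmol jsay uak jmsgy
Hunk 4: at line 3 remove [tmol] add [tdy,asnp,qoavp] -> 10 lines: gai rmffn moil uppte tdy asnp qoavp jsay uak jmsgy
Hunk 5: at line 7 remove [jsay] add [byh,bae] -> 11 lines: gai rmffn moil uppte tdy asnp qoavp byh bae uak jmsgy
Hunk 6: at line 4 remove [asnp,qoavp,byh] add [wdmjn,xion,gwf] -> 11 lines: gai rmffn moil uppte tdy wdmjn xion gwf bae uak jmsgy
Hunk 7: at line 3 remove [tdy,wdmjn,xion] add [tngp,jdjmz,xtvh] -> 11 lines: gai rmffn moil uppte tngp jdjmz xtvh gwf bae uak jmsgy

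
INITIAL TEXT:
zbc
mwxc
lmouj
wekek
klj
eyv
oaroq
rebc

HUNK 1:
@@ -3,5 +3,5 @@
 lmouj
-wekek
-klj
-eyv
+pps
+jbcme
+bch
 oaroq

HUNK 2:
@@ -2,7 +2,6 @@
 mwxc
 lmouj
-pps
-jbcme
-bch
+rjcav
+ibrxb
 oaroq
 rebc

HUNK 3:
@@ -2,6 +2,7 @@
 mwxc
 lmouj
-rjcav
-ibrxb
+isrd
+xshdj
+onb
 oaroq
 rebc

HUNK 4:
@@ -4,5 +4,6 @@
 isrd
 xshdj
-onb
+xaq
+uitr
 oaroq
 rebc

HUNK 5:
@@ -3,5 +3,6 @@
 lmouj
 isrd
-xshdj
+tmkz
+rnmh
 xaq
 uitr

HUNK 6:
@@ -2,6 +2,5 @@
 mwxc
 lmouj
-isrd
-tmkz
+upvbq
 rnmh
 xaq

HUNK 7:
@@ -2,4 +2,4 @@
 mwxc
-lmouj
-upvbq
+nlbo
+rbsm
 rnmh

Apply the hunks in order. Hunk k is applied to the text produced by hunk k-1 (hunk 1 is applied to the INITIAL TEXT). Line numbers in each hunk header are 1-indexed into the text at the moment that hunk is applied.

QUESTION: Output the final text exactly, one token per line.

Hunk 1: at line 3 remove [wekek,klj,eyv] add [pps,jbcme,bch] -> 8 lines: zbc mwxc lmouj pps jbcme bch oaroq rebc
Hunk 2: at line 2 remove [pps,jbcme,bch] add [rjcav,ibrxb] -> 7 lines: zbc mwxc lmouj rjcav ibrxb oaroq rebc
Hunk 3: at line 2 remove [rjcav,ibrxb] add [isrd,xshdj,onb] -> 8 lines: zbc mwxc lmouj isrd xshdj onb oaroq rebc
Hunk 4: at line 4 remove [onb] add [xaq,uitr] -> 9 lines: zbc mwxc lmouj isrd xshdj xaq uitr oaroq rebc
Hunk 5: at line 3 remove [xshdj] add [tmkz,rnmh] -> 10 lines: zbc mwxc lmouj isrd tmkz rnmh xaq uitr oaroq rebc
Hunk 6: at line 2 remove [isrd,tmkz] add [upvbq] -> 9 lines: zbc mwxc lmouj upvbq rnmh xaq uitr oaroq rebc
Hunk 7: at line 2 remove [lmouj,upvbq] add [nlbo,rbsm] -> 9 lines: zbc mwxc nlbo rbsm rnmh xaq uitr oaroq rebc

Answer: zbc
mwxc
nlbo
rbsm
rnmh
xaq
uitr
oaroq
rebc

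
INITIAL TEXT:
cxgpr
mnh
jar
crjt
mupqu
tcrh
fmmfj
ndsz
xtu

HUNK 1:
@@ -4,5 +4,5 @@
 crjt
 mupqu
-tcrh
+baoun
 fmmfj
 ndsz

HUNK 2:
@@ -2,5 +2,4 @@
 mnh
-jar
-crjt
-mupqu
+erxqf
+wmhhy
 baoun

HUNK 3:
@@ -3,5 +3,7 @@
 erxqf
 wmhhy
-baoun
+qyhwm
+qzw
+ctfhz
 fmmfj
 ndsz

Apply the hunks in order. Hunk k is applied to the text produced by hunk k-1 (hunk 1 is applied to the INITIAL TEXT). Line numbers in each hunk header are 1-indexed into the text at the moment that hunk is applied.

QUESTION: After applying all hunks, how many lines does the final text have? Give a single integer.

Hunk 1: at line 4 remove [tcrh] add [baoun] -> 9 lines: cxgpr mnh jar crjt mupqu baoun fmmfj ndsz xtu
Hunk 2: at line 2 remove [jar,crjt,mupqu] add [erxqf,wmhhy] -> 8 lines: cxgpr mnh erxqf wmhhy baoun fmmfj ndsz xtu
Hunk 3: at line 3 remove [baoun] add [qyhwm,qzw,ctfhz] -> 10 lines: cxgpr mnh erxqf wmhhy qyhwm qzw ctfhz fmmfj ndsz xtu
Final line count: 10

Answer: 10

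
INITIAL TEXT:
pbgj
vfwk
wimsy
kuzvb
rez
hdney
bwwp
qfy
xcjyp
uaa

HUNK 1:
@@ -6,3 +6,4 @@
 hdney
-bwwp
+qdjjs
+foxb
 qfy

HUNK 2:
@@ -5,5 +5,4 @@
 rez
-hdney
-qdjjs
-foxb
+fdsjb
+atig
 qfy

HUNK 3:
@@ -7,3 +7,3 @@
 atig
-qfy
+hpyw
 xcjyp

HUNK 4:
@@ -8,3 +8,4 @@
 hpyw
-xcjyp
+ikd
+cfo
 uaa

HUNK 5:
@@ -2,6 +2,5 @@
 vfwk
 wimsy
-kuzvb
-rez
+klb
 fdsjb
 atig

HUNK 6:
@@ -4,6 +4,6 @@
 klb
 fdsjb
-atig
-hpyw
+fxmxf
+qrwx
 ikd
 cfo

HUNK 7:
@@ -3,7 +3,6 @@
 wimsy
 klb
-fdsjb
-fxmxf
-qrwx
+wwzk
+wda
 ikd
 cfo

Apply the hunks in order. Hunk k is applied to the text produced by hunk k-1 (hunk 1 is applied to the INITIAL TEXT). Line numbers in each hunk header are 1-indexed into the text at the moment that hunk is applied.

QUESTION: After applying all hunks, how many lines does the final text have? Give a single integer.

Answer: 9

Derivation:
Hunk 1: at line 6 remove [bwwp] add [qdjjs,foxb] -> 11 lines: pbgj vfwk wimsy kuzvb rez hdney qdjjs foxb qfy xcjyp uaa
Hunk 2: at line 5 remove [hdney,qdjjs,foxb] add [fdsjb,atig] -> 10 lines: pbgj vfwk wimsy kuzvb rez fdsjb atig qfy xcjyp uaa
Hunk 3: at line 7 remove [qfy] add [hpyw] -> 10 lines: pbgj vfwk wimsy kuzvb rez fdsjb atig hpyw xcjyp uaa
Hunk 4: at line 8 remove [xcjyp] add [ikd,cfo] -> 11 lines: pbgj vfwk wimsy kuzvb rez fdsjb atig hpyw ikd cfo uaa
Hunk 5: at line 2 remove [kuzvb,rez] add [klb] -> 10 lines: pbgj vfwk wimsy klb fdsjb atig hpyw ikd cfo uaa
Hunk 6: at line 4 remove [atig,hpyw] add [fxmxf,qrwx] -> 10 lines: pbgj vfwk wimsy klb fdsjb fxmxf qrwx ikd cfo uaa
Hunk 7: at line 3 remove [fdsjb,fxmxf,qrwx] add [wwzk,wda] -> 9 lines: pbgj vfwk wimsy klb wwzk wda ikd cfo uaa
Final line count: 9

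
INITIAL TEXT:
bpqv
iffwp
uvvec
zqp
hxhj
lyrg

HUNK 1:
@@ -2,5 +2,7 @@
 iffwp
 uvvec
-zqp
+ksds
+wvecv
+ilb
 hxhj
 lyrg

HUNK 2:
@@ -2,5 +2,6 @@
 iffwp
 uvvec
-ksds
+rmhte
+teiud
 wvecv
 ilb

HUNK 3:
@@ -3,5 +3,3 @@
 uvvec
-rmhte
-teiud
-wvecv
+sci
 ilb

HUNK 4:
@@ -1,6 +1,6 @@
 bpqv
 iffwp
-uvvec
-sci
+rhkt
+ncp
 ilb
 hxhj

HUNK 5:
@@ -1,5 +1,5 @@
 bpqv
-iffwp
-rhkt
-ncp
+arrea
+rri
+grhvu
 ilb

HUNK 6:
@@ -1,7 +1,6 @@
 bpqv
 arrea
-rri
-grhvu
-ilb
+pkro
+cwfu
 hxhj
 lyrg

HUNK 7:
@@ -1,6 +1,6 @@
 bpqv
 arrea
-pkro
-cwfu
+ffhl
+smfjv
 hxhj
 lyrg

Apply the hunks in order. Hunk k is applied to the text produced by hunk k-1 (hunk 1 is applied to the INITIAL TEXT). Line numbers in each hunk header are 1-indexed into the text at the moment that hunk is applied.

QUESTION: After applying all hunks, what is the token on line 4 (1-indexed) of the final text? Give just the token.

Hunk 1: at line 2 remove [zqp] add [ksds,wvecv,ilb] -> 8 lines: bpqv iffwp uvvec ksds wvecv ilb hxhj lyrg
Hunk 2: at line 2 remove [ksds] add [rmhte,teiud] -> 9 lines: bpqv iffwp uvvec rmhte teiud wvecv ilb hxhj lyrg
Hunk 3: at line 3 remove [rmhte,teiud,wvecv] add [sci] -> 7 lines: bpqv iffwp uvvec sci ilb hxhj lyrg
Hunk 4: at line 1 remove [uvvec,sci] add [rhkt,ncp] -> 7 lines: bpqv iffwp rhkt ncp ilb hxhj lyrg
Hunk 5: at line 1 remove [iffwp,rhkt,ncp] add [arrea,rri,grhvu] -> 7 lines: bpqv arrea rri grhvu ilb hxhj lyrg
Hunk 6: at line 1 remove [rri,grhvu,ilb] add [pkro,cwfu] -> 6 lines: bpqv arrea pkro cwfu hxhj lyrg
Hunk 7: at line 1 remove [pkro,cwfu] add [ffhl,smfjv] -> 6 lines: bpqv arrea ffhl smfjv hxhj lyrg
Final line 4: smfjv

Answer: smfjv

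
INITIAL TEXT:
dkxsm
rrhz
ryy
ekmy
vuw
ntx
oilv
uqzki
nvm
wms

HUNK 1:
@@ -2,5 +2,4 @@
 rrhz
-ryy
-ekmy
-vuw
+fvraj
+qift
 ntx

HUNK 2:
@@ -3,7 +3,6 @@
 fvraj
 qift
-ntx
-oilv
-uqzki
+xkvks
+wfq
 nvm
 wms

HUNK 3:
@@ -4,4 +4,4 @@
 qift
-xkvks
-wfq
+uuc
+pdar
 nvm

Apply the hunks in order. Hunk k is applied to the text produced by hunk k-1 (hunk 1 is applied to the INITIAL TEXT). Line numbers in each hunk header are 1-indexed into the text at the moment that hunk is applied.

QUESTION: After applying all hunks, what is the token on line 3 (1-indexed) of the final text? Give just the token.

Hunk 1: at line 2 remove [ryy,ekmy,vuw] add [fvraj,qift] -> 9 lines: dkxsm rrhz fvraj qift ntx oilv uqzki nvm wms
Hunk 2: at line 3 remove [ntx,oilv,uqzki] add [xkvks,wfq] -> 8 lines: dkxsm rrhz fvraj qift xkvks wfq nvm wms
Hunk 3: at line 4 remove [xkvks,wfq] add [uuc,pdar] -> 8 lines: dkxsm rrhz fvraj qift uuc pdar nvm wms
Final line 3: fvraj

Answer: fvraj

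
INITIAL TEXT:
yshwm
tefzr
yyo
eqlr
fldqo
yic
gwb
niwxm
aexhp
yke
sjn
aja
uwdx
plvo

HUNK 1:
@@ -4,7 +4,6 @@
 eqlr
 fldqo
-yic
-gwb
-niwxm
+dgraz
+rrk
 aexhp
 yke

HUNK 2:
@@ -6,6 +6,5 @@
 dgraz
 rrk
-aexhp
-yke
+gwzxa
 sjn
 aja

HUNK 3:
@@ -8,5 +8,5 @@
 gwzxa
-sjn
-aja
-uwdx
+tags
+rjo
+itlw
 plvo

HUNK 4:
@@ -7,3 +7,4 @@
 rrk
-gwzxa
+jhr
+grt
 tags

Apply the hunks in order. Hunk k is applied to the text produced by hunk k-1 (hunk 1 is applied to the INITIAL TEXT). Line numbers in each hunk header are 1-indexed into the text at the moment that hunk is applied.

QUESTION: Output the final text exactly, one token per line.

Answer: yshwm
tefzr
yyo
eqlr
fldqo
dgraz
rrk
jhr
grt
tags
rjo
itlw
plvo

Derivation:
Hunk 1: at line 4 remove [yic,gwb,niwxm] add [dgraz,rrk] -> 13 lines: yshwm tefzr yyo eqlr fldqo dgraz rrk aexhp yke sjn aja uwdx plvo
Hunk 2: at line 6 remove [aexhp,yke] add [gwzxa] -> 12 lines: yshwm tefzr yyo eqlr fldqo dgraz rrk gwzxa sjn aja uwdx plvo
Hunk 3: at line 8 remove [sjn,aja,uwdx] add [tags,rjo,itlw] -> 12 lines: yshwm tefzr yyo eqlr fldqo dgraz rrk gwzxa tags rjo itlw plvo
Hunk 4: at line 7 remove [gwzxa] add [jhr,grt] -> 13 lines: yshwm tefzr yyo eqlr fldqo dgraz rrk jhr grt tags rjo itlw plvo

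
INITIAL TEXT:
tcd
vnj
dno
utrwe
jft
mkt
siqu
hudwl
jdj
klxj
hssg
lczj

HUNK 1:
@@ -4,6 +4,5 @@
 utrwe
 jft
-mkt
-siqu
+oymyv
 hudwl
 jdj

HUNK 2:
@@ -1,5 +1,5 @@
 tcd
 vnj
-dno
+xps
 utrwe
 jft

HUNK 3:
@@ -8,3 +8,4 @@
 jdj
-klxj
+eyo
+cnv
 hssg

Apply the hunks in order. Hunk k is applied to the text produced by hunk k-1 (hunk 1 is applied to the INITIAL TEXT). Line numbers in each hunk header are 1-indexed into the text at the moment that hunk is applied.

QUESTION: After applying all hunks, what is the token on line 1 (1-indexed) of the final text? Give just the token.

Answer: tcd

Derivation:
Hunk 1: at line 4 remove [mkt,siqu] add [oymyv] -> 11 lines: tcd vnj dno utrwe jft oymyv hudwl jdj klxj hssg lczj
Hunk 2: at line 1 remove [dno] add [xps] -> 11 lines: tcd vnj xps utrwe jft oymyv hudwl jdj klxj hssg lczj
Hunk 3: at line 8 remove [klxj] add [eyo,cnv] -> 12 lines: tcd vnj xps utrwe jft oymyv hudwl jdj eyo cnv hssg lczj
Final line 1: tcd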